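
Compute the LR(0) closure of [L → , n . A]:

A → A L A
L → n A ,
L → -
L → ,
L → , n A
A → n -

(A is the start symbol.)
{ [A → . A L A], [A → . n -], [L → , n . A] }

Start with: [L → , n . A]
  [L → , n . A] has the dot before A: add [A → . A L A], [A → . n -]
No further items can be added.

CLOSURE = { [A → . A L A], [A → . n -], [L → , n . A] }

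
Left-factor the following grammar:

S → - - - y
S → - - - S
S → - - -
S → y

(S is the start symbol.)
S → - - - S'
S' → y
S' → S
S' → ε
S → y

Left-factoring transforms A → αβ₁ | αβ₂ into A → αA' and A' → β₁ | β₂
(α is the longest common prefix among the alternatives). Repeat until
no nonterminal has two alternatives with a common prefix.

Round 1: S has alternatives sharing prefix '- - -'. Introduce S': S → - - - S'
  Add: S' → y
  Add: S' → S
  Add: S' → ε

No remaining common prefixes — done.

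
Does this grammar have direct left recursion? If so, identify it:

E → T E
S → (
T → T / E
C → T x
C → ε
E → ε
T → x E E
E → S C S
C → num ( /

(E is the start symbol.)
Direct left recursion occurs when N → N α for some non-terminal N (the right-hand side begins with the left-hand side itself).

E → T E: starts with T
S → (: starts with '('
T → T / E: LEFT RECURSIVE (starts with T)
C → T x: starts with T
C → ε: starts with ε
E → ε: starts with ε
T → x E E: starts with x
E → S C S: starts with S
C → num ( /: starts with num

The grammar has direct left recursion on: T.

Answer: Yes, T is left-recursive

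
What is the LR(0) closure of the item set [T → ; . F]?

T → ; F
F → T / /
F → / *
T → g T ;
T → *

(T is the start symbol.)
To compute CLOSURE, for each item [A → α.Bβ] where B is a non-terminal, add [B → .γ] for all productions B → γ; repeat for the newly added items until nothing changes.

Start with: [T → ; . F]
  [T → ; . F] has the dot before F: add [F → . T / /], [F → . / *]
  [F → . T / /] has the dot before T: add [T → . ; F], [T → . g T ;], [T → . *]
No further items can be added.

CLOSURE = { [F → . / *], [F → . T / /], [T → . *], [T → . ; F], [T → . g T ;], [T → ; . F] }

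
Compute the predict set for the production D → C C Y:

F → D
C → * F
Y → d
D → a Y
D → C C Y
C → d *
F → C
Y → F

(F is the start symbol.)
PREDICT(D → C C Y) = (FIRST(RHS) \ {ε}) ∪ (FOLLOW(D) if ε ∈ FIRST(RHS), i.e. RHS ⇒* ε)
FIRST(C) = { '*', 'd' }
FIRST(C C Y) = { '*', 'd' }
ε ∉ FIRST(C C Y), so FOLLOW(D) is not added.
PREDICT(D → C C Y) = { '*', 'd' }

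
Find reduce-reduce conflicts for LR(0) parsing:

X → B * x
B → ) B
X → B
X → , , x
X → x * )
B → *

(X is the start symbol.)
A reduce-reduce conflict occurs when an LR(0) state has two complete items [A → α .] and [B → β .] — both call for a reduction, and with no lookahead the parser cannot choose between them.

Augment with X' → X and build the canonical LR(0) collection (I0 = CLOSURE({[X' → . X]}), then GOTO on every symbol after a dot until no new states appear). It has 14 states:
  I0: { [B → . ) B], [B → . *], [X → . , , x], [X → . B * x], [X → . B], [X → . x * )], [X' → . X] }  — shift
  I1: { [B → ) . B], [B → . ) B], [B → . *] }  — shift
  I2: { [B → * .] }  — reduce
  I3: { [X → , . , x] }  — shift
  I4: { [X → B . * x], [X → B .] }  — shift, reduce
  I5: { [X' → X .] }  — accept
  I6: { [X → x . * )] }  — shift
  I7: { [X → x * . )] }  — shift
  I8: { [X → x * ) .] }  — reduce
  I9: { [X → B * . x] }  — shift
  I10: { [X → B * x .] }  — reduce
  I11: { [X → , , . x] }  — shift
  I12: { [X → , , x .] }  — reduce
  I13: { [B → ) B .] }  — reduce

No state contains more than one complete item.

Answer: No reduce-reduce conflicts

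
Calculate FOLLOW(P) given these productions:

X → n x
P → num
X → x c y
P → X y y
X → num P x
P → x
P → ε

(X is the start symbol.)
To compute FOLLOW(P), find every occurrence of P on a right-hand side N → α P β: add FIRST(β) \ {ε}, and if β is empty or nullable also add FOLLOW(N). Iterate to a fixed point.

In X → num P x: P is followed by x, add FIRST(x) \ {ε} = { 'x' }

Taking the union: FOLLOW(P) = { 'x' }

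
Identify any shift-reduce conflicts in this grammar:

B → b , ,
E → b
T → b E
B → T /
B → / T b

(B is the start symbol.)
No shift-reduce conflicts

A shift-reduce conflict occurs when an LR(0) state has both:
  - a complete (reduce) item [A → α .] (dot at the end), and
  - a shift item [B → β . c γ] (dot before a terminal).

Augment with B' → B and build the canonical LR(0) collection (I0 = CLOSURE({[B' → . B]}), then GOTO on every symbol after a dot until no new states appear). It has 13 states:
  I0: { [B → . / T b], [B → . T /], [B → . b , ,], [B' → . B], [T → . b E] }  — shift
  I1: { [B → / . T b], [T → . b E] }  — shift
  I2: { [B' → B .] }  — accept
  I3: { [B → T . /] }  — shift
  I4: { [B → b . , ,], [E → . b], [T → b . E] }  — shift
  I5: { [B → b , . ,] }  — shift
  I6: { [T → b E .] }  — reduce
  I7: { [E → b .] }  — reduce
  I8: { [B → b , , .] }  — reduce
  I9: { [B → T / .] }  — reduce
  I10: { [B → / T . b] }  — shift
  I11: { [E → . b], [T → b . E] }  — shift
  I12: { [B → / T b .] }  — reduce

No state contains both a complete item and a shift item.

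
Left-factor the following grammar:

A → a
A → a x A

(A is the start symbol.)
A → a A'
A' → ε
A' → x A

Left-factoring transforms A → αβ₁ | αβ₂ into A → αA' and A' → β₁ | β₂
(α is the longest common prefix among the alternatives). Repeat until
no nonterminal has two alternatives with a common prefix.

Round 1: A has alternatives sharing prefix 'a'. Introduce A': A → a A'
  Add: A' → ε
  Add: A' → x A

No remaining common prefixes — done.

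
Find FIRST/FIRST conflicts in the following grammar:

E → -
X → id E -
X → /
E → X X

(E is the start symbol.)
No FIRST/FIRST conflicts.

A FIRST/FIRST conflict occurs when two productions N → α and N → β for the same non-terminal have FIRST(α) ∩ FIRST(β) ≠ ∅ (with ε ∈ FIRST of a nullable right-hand side, so two nullable alternatives also conflict).

FIRST sets of the non-terminals at (or reachable through a nullable prefix from) the front of some alternative:
  FIRST(X) = { '/', 'id' }

Productions for E:
  E → -: FIRST = { '-' }
  E → X X: FIRST = { '/', 'id' }
Productions for X:
  X → id E -: FIRST = { 'id' }
  X → /: FIRST = { '/' }

All alternatives of each non-terminal have pairwise disjoint FIRST sets.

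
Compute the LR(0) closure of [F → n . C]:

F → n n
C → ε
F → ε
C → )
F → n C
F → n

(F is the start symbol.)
{ [C → . )], [C → .], [F → n . C] }

To compute CLOSURE, for each item [A → α.Bβ] where B is a non-terminal, add [B → .γ] for all productions B → γ; repeat for the newly added items until nothing changes.

Start with: [F → n . C]
  [F → n . C] has the dot before C: add [C → .], [C → . )]
No further items can be added.

CLOSURE = { [C → . )], [C → .], [F → n . C] }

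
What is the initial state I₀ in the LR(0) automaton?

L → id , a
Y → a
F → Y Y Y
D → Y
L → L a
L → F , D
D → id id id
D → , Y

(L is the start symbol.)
{ [F → . Y Y Y], [L → . F , D], [L → . L a], [L → . id , a], [L' → . L], [Y → . a] }

First, augment the grammar with L' → L
I₀ = CLOSURE({ [L' → . L] }):
  [L' → . L] has the dot before L: add [L → . id , a], [L → . L a], [L → . F , D]
  [L → . F , D] has the dot before F: add [F → . Y Y Y]
  [F → . Y Y Y] has the dot before Y: add [Y → . a]
No further items can be added.

I₀ = { [F → . Y Y Y], [L → . F , D], [L → . L a], [L → . id , a], [L' → . L], [Y → . a] }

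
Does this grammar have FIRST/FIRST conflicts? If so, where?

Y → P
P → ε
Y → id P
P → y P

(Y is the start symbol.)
FIRST sets of the non-terminals at (or reachable through a nullable prefix from) the front of some alternative:
  FIRST(P) = { 'y', ε }

Productions for Y:
  Y → P: FIRST = { 'y', ε }
  Y → id P: FIRST = { 'id' }
Productions for P:
  P → ε: FIRST = { ε }
  P → y P: FIRST = { 'y' }

All alternatives of each non-terminal have pairwise disjoint FIRST sets.

Answer: No FIRST/FIRST conflicts.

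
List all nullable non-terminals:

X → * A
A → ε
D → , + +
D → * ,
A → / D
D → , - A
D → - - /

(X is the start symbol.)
{ 'A' }

A non-terminal is nullable if it can derive ε (the empty string): either it has an ε-production, or it has a production whose right-hand side consists entirely of nullable non-terminals.

ε-productions: A → ε
So A is immediately nullable.
No further non-terminal can be added: every production for the remaining non-terminals contains a terminal or a non-nullable non-terminal.
Nullable = { 'A' }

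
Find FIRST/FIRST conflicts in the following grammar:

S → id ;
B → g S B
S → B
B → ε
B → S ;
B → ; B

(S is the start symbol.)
FIRST sets of the non-terminals at (or reachable through a nullable prefix from) the front of some alternative:
  FIRST(B) = { ';', 'g', 'id', ε }
  FIRST(S) = { ';', 'g', 'id', ε }

Productions for S:
  S → id ;: FIRST = { 'id' }
  S → B: FIRST = { ';', 'g', 'id', ε }
Productions for B:
  B → g S B: FIRST = { 'g' }
  B → ε: FIRST = { ε }
  B → S ;: FIRST = { ';', 'g', 'id' }
  B → ; B: FIRST = { ';' }

Conflict for S: S → id ; and S → B
  Overlap: { 'id' }
Conflict for B: B → g S B and B → S ;
  Overlap: { 'g' }
Conflict for B: B → S ; and B → ; B
  Overlap: { ';' }

Answer: Yes. S → id ';' / S → B on { 'id' }; B → g S B / B → S ';' on { 'g' }; B → S ';' / B → ';' B on { ';' }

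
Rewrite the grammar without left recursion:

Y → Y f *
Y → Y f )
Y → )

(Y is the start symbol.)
Y is directly left-recursive. The standard transformation for
  A → A α₁ | ... | A α_m | β₁ | ... | β_n
is
  A  → β₁ A' | ... | β_n A'
  A' → α₁ A' | ... | α_m A' | ε

Y → ) becomes Y → ) Y'
Y → Y f * becomes Y' → f * Y'
Y → Y f ) becomes Y' → f ) Y'
Add Y' → ε

Resulting grammar:
Y → ) Y'
Y' → f * Y'
Y' → f ) Y'
Y' → ε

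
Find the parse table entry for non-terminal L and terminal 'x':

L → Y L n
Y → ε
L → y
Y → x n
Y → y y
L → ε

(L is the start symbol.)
To find M[L, 'x'], we find productions for L where 'x' is in the predict set (PREDICT(N → α) = (FIRST(α) \ {ε}) ∪ (FOLLOW(N) if α ⇒* ε)).

Relevant sets:
  FIRST(Y) = { 'x', 'y', ε }
  FIRST(L) = { 'n', 'x', 'y', ε }
  FOLLOW(L) = { $, 'n' }

L → Y L n: PREDICT = { 'n', 'x', 'y' }
  'x' is in predict set, so this production goes in M[L, 'x']
L → y: PREDICT = { 'y' }
L → ε: PREDICT = { $, 'n' }

M[L, 'x'] = L → Y L n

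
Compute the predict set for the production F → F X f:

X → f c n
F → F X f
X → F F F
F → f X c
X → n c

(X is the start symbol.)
{ 'f' }

PREDICT(F → F X f) = (FIRST(RHS) \ {ε}) ∪ (FOLLOW(F) if ε ∈ FIRST(RHS), i.e. RHS ⇒* ε)
FIRST(F) = { 'f' }
FIRST(F X f) = { 'f' }
ε ∉ FIRST(F X f), so FOLLOW(F) is not added.
PREDICT(F → F X f) = { 'f' }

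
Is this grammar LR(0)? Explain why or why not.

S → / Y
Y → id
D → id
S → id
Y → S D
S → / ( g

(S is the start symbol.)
A grammar is LR(0) if no state in the canonical LR(0) collection has:
  - both a shift item (dot before a terminal) and a complete item (shift-reduce conflict), or
  - two or more complete items (reduce-reduce conflict; the accept item [S' → S .] counts as a complete item here).

Augment with S' → S and build the canonical LR(0) collection (I0 = CLOSURE({[S' → . S]}), then GOTO on every symbol after a dot until no new states appear). It has 11 states:
  I0: { [S → . / ( g], [S → . / Y], [S → . id], [S' → . S] }  — shift
  I1: { [S → . / ( g], [S → . / Y], [S → . id], [S → / . ( g], [S → / . Y], [Y → . S D], [Y → . id] }  — shift
  I2: { [S' → S .] }  — accept
  I3: { [S → id .] }  — reduce
  I4: { [S → / ( . g] }  — shift
  I5: { [D → . id], [Y → S . D] }  — shift
  I6: { [S → / Y .] }  — reduce
  I7: { [S → id .], [Y → id .] }  — 2 reduces
  I8: { [Y → S D .] }  — reduce
  I9: { [D → id .] }  — reduce
  I10: { [S → / ( g .] }  — reduce

Conflict in state I7:
  Reduce-reduce conflict: [S → id .] and [Y → id .]
So the grammar is NOT LR(0).

Answer: No. Reduce-reduce conflict: [S → id .] and [Y → id .]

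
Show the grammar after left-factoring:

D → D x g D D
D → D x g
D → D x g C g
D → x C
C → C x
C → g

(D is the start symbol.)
D → D x g D'
D' → D D
D' → ε
D' → C g
D → x C
C → C x
C → g

Left-factoring transforms A → αβ₁ | αβ₂ into A → αA' and A' → β₁ | β₂
(α is the longest common prefix among the alternatives). Repeat until
no nonterminal has two alternatives with a common prefix.

Round 1: D has alternatives sharing prefix 'D x g'. Introduce D': D → D x g D'
  Add: D' → D D
  Add: D' → ε
  Add: D' → C g

No remaining common prefixes — done.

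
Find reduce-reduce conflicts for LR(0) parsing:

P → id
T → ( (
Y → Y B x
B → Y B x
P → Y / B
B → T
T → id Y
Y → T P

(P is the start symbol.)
Yes — I12: [B → Y B x .] vs [Y → Y B x .]

A reduce-reduce conflict occurs when an LR(0) state has two complete items [A → α .] and [B → β .] — both call for a reduction, and with no lookahead the parser cannot choose between them.

Augment with P' → P and build the canonical LR(0) collection (I0 = CLOSURE({[P' → . P]}), then GOTO on every symbol after a dot until no new states appear). It has 18 states:
  I0: { [P → . Y / B], [P → . id], [P' → . P], [T → . ( (], [T → . id Y], [Y → . T P], [Y → . Y B x] }  — shift
  I1: { [T → ( . (] }  — shift
  I2: { [P' → P .] }  — accept
  I3: { [P → . Y / B], [P → . id], [T → . ( (], [T → . id Y], [Y → . T P], [Y → . Y B x], [Y → T . P] }  — shift
  I4: { [B → . T], [B → . Y B x], [P → Y . / B], [T → . ( (], [T → . id Y], [Y → . T P], [Y → . Y B x], [Y → Y . B x] }  — shift
  I5: { [P → id .], [T → . ( (], [T → . id Y], [T → id . Y], [Y → . T P], [Y → . Y B x] }  — shift, reduce
  I6: { [B → . T], [B → . Y B x], [T → . ( (], [T → . id Y], [T → id Y .], [Y → . T P], [Y → . Y B x], [Y → Y . B x] }  — shift, reduce
  I7: { [T → . ( (], [T → . id Y], [T → id . Y], [Y → . T P], [Y → . Y B x] }  — shift
  I8: { [Y → Y B . x] }  — shift
  I9: { [B → T .], [P → . Y / B], [P → . id], [T → . ( (], [T → . id Y], [Y → . T P], [Y → . Y B x], [Y → T . P] }  — shift, reduce
  I10: { [B → . T], [B → . Y B x], [B → Y . B x], [T → . ( (], [T → . id Y], [Y → . T P], [Y → . Y B x], [Y → Y . B x] }  — shift
  I11: { [B → Y B . x], [Y → Y B . x] }  — shift
  I12: { [B → Y B x .], [Y → Y B x .] }  — 2 reduces
  I13: { [Y → T P .] }  — reduce
  I14: { [Y → Y B x .] }  — reduce
  I15: { [B → . T], [B → . Y B x], [P → Y / . B], [T → . ( (], [T → . id Y], [Y → . T P], [Y → . Y B x] }  — shift
  I16: { [P → Y / B .] }  — reduce
  I17: { [T → ( ( .] }  — reduce

I12 contains complete items [B → Y B x .], [Y → Y B x .] — reduce-reduce conflict.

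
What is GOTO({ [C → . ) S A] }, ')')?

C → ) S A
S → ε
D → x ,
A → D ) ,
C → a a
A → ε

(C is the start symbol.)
GOTO(I, ')') = CLOSURE({ [A → αX.β] : [A → α.Xβ] ∈ I, X = ')' })

Items with dot before ')', with the dot advanced:
  [C → . ) S A] → [C → ) . S A]
Closure of the advanced items:
  [C → ) . S A] has the dot before S: add [S → .]

GOTO = { [C → ) . S A], [S → .] }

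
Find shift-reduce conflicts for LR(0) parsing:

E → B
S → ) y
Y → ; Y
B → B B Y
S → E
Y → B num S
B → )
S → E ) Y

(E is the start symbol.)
A shift-reduce conflict occurs when an LR(0) state has both:
  - a complete (reduce) item [A → α .] (dot at the end), and
  - a shift item [B → β . c γ] (dot before a terminal).

Augment with E' → E and build the canonical LR(0) collection (I0 = CLOSURE({[E' → . E]}), then GOTO on every symbol after a dot until no new states appear). It has 17 states:
  I0: { [B → . )], [B → . B B Y], [E → . B], [E' → . E] }  — shift
  I1: { [B → ) .] }  — reduce
  I2: { [B → . )], [B → . B B Y], [B → B . B Y], [E → B .] }  — shift, reduce
  I3: { [E' → E .] }  — accept
  I4: { [B → . )], [B → . B B Y], [B → B . B Y], [B → B B . Y], [Y → . ; Y], [Y → . B num S] }  — shift
  I5: { [B → . )], [B → . B B Y], [Y → . ; Y], [Y → . B num S], [Y → ; . Y] }  — shift
  I6: { [B → . )], [B → . B B Y], [B → B . B Y], [B → B B . Y], [Y → . ; Y], [Y → . B num S], [Y → B . num S] }  — shift
  I7: { [B → B B Y .] }  — reduce
  I8: { [B → . )], [B → . B B Y], [E → . B], [S → . ) y], [S → . E ) Y], [S → . E], [Y → B num . S] }  — shift
  I9: { [B → ) .], [S → ) . y] }  — shift, reduce
  I10: { [S → E . ) Y], [S → E .] }  — shift, reduce
  I11: { [Y → B num S .] }  — reduce
  I12: { [B → . )], [B → . B B Y], [S → E ) . Y], [Y → . ; Y], [Y → . B num S] }  — shift
  I13: { [B → . )], [B → . B B Y], [B → B . B Y], [Y → B . num S] }  — shift
  I14: { [S → E ) Y .] }  — reduce
  I15: { [S → ) y .] }  — reduce
  I16: { [Y → ; Y .] }  — reduce

I2 contains reduce item [E → B .] and shift item [B → . )] — shift-reduce conflict.
I9 contains reduce item [B → ) .] and shift item [S → ) . y] — shift-reduce conflict.
I10 contains reduce item [S → E .] and shift item [S → E . ) Y] — shift-reduce conflict.

Answer: Yes — I2: [E → B .] vs [B → . )]; I9: [B → ) .] vs [S → ) . y]; I10: [S → E .] vs [S → E . ) Y]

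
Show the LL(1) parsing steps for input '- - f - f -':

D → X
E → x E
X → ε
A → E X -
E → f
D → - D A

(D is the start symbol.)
LL(1) parsing maintains a stack (initially the start symbol over $) and the input. At each step: if the stack top is a terminal, match it against the current input token; if it is a non-terminal N, replace it with the RHS of M[N, lookahead] (the unique production whose predict set contains the lookahead).

Stack is shown with the top on the left.

Stack      Input          Action
--------------------------------
D $        - - f - f - $  output D → - D A
- D A $    - - f - f - $  match '-'
D A $      - f - f - $    output D → - D A
- D A A $  - f - f - $    match '-'
D A A $    f - f - $      output D → X
X A A $    f - f - $      output X → ε
A A $      f - f - $      output A → E X -
E X - A $  f - f - $      output E → f
f X - A $  f - f - $      match 'f'
X - A $    - f - $        output X → ε
- A $      - f - $        match '-'
A $        f - $          output A → E X -
E X - $    f - $          output E → f
f X - $    f - $          match 'f'
X - $      - $            output X → ε
- $        - $            match '-'
$          $              accept

The string is accepted.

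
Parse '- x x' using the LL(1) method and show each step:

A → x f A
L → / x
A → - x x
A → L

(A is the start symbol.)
LL(1) parsing maintains a stack (initially the start symbol over $) and the input. At each step: if the stack top is a terminal, match it against the current input token; if it is a non-terminal N, replace it with the RHS of M[N, lookahead] (the unique production whose predict set contains the lookahead).

Stack is shown with the top on the left.

Stack    Input    Action
------------------------
A $      - x x $  output A → - x x
- x x $  - x x $  match '-'
x x $    x x $    match 'x'
x $      x $      match 'x'
$        $        accept

The string is accepted.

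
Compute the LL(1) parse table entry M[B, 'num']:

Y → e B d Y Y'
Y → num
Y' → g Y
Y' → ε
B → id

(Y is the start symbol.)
To find M[B, 'num'], we find productions for B where 'num' is in the predict set (PREDICT(N → α) = (FIRST(α) \ {ε}) ∪ (FOLLOW(N) if α ⇒* ε)).

B → id: PREDICT = { 'id' }

M[B, 'num'] is empty (no production applies)

Answer: Empty (error entry)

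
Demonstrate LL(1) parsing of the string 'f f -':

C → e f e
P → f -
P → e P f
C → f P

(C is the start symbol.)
Stack is shown with the top on the left.

Stack  Input    Action
----------------------
C $    f f - $  output C → f P
f P $  f f - $  match 'f'
P $    f - $    output P → f -
f - $  f - $    match 'f'
- $    - $      match '-'
$      $        accept

The string is accepted.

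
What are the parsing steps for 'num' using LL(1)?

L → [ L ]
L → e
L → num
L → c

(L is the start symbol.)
LL(1) parsing maintains a stack (initially the start symbol over $) and the input. At each step: if the stack top is a terminal, match it against the current input token; if it is a non-terminal N, replace it with the RHS of M[N, lookahead] (the unique production whose predict set contains the lookahead).

Stack is shown with the top on the left.

Stack  Input  Action
--------------------
L $    num $  output L → num
num $  num $  match 'num'
$      $      accept

The string is accepted.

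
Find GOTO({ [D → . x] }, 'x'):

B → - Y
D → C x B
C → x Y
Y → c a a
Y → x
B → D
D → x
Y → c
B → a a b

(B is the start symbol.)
{ [D → x .] }

GOTO(I, 'x') = CLOSURE({ [A → αX.β] : [A → α.Xβ] ∈ I, X = 'x' })

Items with dot before 'x', with the dot advanced:
  [D → . x] → [D → x .]
Closure adds nothing (no advanced item has the dot before a non-terminal).

GOTO = { [D → x .] }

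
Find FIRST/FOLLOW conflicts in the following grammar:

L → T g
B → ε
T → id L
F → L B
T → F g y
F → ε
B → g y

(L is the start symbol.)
Yes. B → g y with FOLLOW(B) on { 'g' }; F → L B with FOLLOW(F) on { 'g' }

A FIRST/FOLLOW conflict occurs when a non-terminal N has a nullable alternative N → β (β ⇒* ε) and another alternative N → α with FIRST(α) ∩ FOLLOW(N) ≠ ∅: on such a lookahead the parser cannot decide between expanding α and letting N vanish via β.

Nullable non-terminals: B, F.
FIRST sets used below: FIRST(L) = { 'g', 'id' }

B: nullable alternative(s) B → ε; FOLLOW(B) = { 'g' }
  B → ε: FIRST \ {ε} = { } — this is the only nullable alternative, skip
  B → g y: FIRST \ {ε} = { 'g' } — overlaps FOLLOW(B) on { 'g' }: CONFLICT

F: nullable alternative(s) F → ε; FOLLOW(F) = { 'g' }
  F → L B: FIRST \ {ε} = { 'g', 'id' } — overlaps FOLLOW(F) on { 'g' }: CONFLICT
  F → ε: FIRST \ {ε} = { } — this is the only nullable alternative, skip

L, T have no nullable alternative, so no FIRST/FOLLOW check is needed there.

So the grammar has 2 FIRST/FOLLOW conflicts (marked CONFLICT above).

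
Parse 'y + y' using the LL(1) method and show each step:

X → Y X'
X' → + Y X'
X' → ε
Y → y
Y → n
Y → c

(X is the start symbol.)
LL(1) parsing maintains a stack (initially the start symbol over $) and the input. At each step: if the stack top is a terminal, match it against the current input token; if it is a non-terminal N, replace it with the RHS of M[N, lookahead] (the unique production whose predict set contains the lookahead).

Stack is shown with the top on the left.

Stack     Input    Action
-------------------------
X $       y + y $  output X → Y X'
Y X' $    y + y $  output Y → y
y X' $    y + y $  match 'y'
X' $      + y $    output X' → + Y X'
+ Y X' $  + y $    match '+'
Y X' $    y $      output Y → y
y X' $    y $      match 'y'
X' $      $        output X' → ε
$         $        accept

The string is accepted.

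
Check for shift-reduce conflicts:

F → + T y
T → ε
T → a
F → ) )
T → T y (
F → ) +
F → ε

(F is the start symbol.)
A shift-reduce conflict occurs when an LR(0) state has both:
  - a complete (reduce) item [A → α .] (dot at the end), and
  - a shift item [B → β . c γ] (dot before a terminal).

Augment with F' → F and build the canonical LR(0) collection (I0 = CLOSURE({[F' → . F]}), then GOTO on every symbol after a dot until no new states appear). It has 10 states:
  I0: { [F → . ) )], [F → . ) +], [F → . + T y], [F → .], [F' → . F] }  — shift, reduce
  I1: { [F → ) . )], [F → ) . +] }  — shift
  I2: { [F → + . T y], [T → . T y (], [T → . a], [T → .] }  — shift, reduce
  I3: { [F' → F .] }  — accept
  I4: { [F → + T . y], [T → T . y (] }  — shift
  I5: { [T → a .] }  — reduce
  I6: { [F → + T y .], [T → T y . (] }  — shift, reduce
  I7: { [T → T y ( .] }  — reduce
  I8: { [F → ) ) .] }  — reduce
  I9: { [F → ) + .] }  — reduce

I0 contains reduce item [F → .] and shift items [F → . ) )], [F → . ) +], [F → . + T y] — shift-reduce conflict.
I2 contains reduce item [T → .] and shift item [T → . a] — shift-reduce conflict.
I6 contains reduce item [F → + T y .] and shift item [T → T y . (] — shift-reduce conflict.

Answer: Yes — I0: [F → .] vs [F → . ) )]; I2: [T → .] vs [T → . a]; I6: [F → + T y .] vs [T → T y . (]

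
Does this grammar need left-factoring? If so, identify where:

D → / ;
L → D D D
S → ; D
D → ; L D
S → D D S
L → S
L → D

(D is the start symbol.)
Left-factoring is needed when two productions for the same non-terminal
share a common prefix on the right-hand side.

Productions for D:
  D → / ;
  D → ; L D
Productions for L:
  L → D D D
  L → S
  L → D
Productions for S:
  S → ; D
  S → D D S

Found common prefix 'D' in productions for L

Answer: Yes, L has productions with common prefix 'D'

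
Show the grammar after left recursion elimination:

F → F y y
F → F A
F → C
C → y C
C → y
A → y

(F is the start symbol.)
F is directly left-recursive. The standard transformation for
  A → A α₁ | ... | A α_m | β₁ | ... | β_n
is
  A  → β₁ A' | ... | β_n A'
  A' → α₁ A' | ... | α_m A' | ε

F → C becomes F → C F'
F → F y y becomes F' → y y F'
F → F A becomes F' → A F'
Add F' → ε

Productions for other non-terminals are unchanged:
  C → y C
  C → y
  A → y

Resulting grammar:
F → C F'
F' → y y F'
F' → A F'
F' → ε
C → y C
C → y
A → y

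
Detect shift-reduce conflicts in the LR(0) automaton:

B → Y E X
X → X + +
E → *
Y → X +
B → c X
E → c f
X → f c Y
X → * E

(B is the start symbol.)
Augment with B' → B and build the canonical LR(0) collection (I0 = CLOSURE({[B' → . B]}), then GOTO on every symbol after a dot until no new states appear). It has 19 states:
  I0: { [B → . Y E X], [B → . c X], [B' → . B], [X → . * E], [X → . X + +], [X → . f c Y], [Y → . X +] }  — shift
  I1: { [E → . *], [E → . c f], [X → * . E] }  — shift
  I2: { [B' → B .] }  — accept
  I3: { [X → X . + +], [Y → X . +] }  — shift
  I4: { [B → Y . E X], [E → . *], [E → . c f] }  — shift
  I5: { [B → c . X], [X → . * E], [X → . X + +], [X → . f c Y] }  — shift
  I6: { [X → f . c Y] }  — shift
  I7: { [X → . * E], [X → . X + +], [X → . f c Y], [X → f c . Y], [Y → . X +] }  — shift
  I8: { [X → f c Y .] }  — reduce
  I9: { [B → c X .], [X → X . + +] }  — shift, reduce
  I10: { [X → X + . +] }  — shift
  I11: { [X → X + + .] }  — reduce
  I12: { [E → * .] }  — reduce
  I13: { [B → Y E . X], [X → . * E], [X → . X + +], [X → . f c Y] }  — shift
  I14: { [E → c . f] }  — shift
  I15: { [E → c f .] }  — reduce
  I16: { [B → Y E X .], [X → X . + +] }  — shift, reduce
  I17: { [X → X + . +], [Y → X + .] }  — shift, reduce
  I18: { [X → * E .] }  — reduce

I9 contains reduce item [B → c X .] and shift item [X → X . + +] — shift-reduce conflict.
I16 contains reduce item [B → Y E X .] and shift item [X → X . + +] — shift-reduce conflict.
I17 contains reduce item [Y → X + .] and shift item [X → X + . +] — shift-reduce conflict.

Answer: Yes — I9: [B → c X .] vs [X → X . + +]; I16: [B → Y E X .] vs [X → X . + +]; I17: [Y → X + .] vs [X → X + . +]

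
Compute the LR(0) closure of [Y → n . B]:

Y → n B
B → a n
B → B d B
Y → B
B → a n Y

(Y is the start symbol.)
Start with: [Y → n . B]
  [Y → n . B] has the dot before B: add [B → . a n], [B → . B d B], [B → . a n Y]
No further items can be added.

CLOSURE = { [B → . B d B], [B → . a n Y], [B → . a n], [Y → n . B] }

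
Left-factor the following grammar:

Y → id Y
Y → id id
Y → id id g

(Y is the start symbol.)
Y → id Y'
Y' → Y
Y' → id Y''
Y'' → ε
Y'' → g

Left-factoring transforms A → αβ₁ | αβ₂ into A → αA' and A' → β₁ | β₂
(α is the longest common prefix among the alternatives). Repeat until
no nonterminal has two alternatives with a common prefix.

Round 1: Y has alternatives sharing prefix 'id'. Introduce Y': Y → id Y'
  Add: Y' → Y
  Add: Y' → id
  Add: Y' → id g

Round 2: Y' has alternatives sharing prefix 'id'. Introduce Y'': Y' → id Y''
  Add: Y'' → ε
  Add: Y'' → g

No remaining common prefixes — done.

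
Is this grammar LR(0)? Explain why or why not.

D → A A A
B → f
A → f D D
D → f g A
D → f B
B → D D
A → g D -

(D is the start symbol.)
A grammar is LR(0) if no state in the canonical LR(0) collection has:
  - both a shift item (dot before a terminal) and a complete item (shift-reduce conflict), or
  - two or more complete items (reduce-reduce conflict; the accept item [D' → D .] counts as a complete item here).

Augment with D' → D and build the canonical LR(0) collection (I0 = CLOSURE({[D' → . D]}), then GOTO on every symbol after a dot until no new states appear). It has 18 states:
  I0: { [A → . f D D], [A → . g D -], [D → . A A A], [D → . f B], [D → . f g A], [D' → . D] }  — shift
  I1: { [A → . f D D], [A → . g D -], [D → A . A A] }  — shift
  I2: { [D' → D .] }  — accept
  I3: { [A → . f D D], [A → . g D -], [A → f . D D], [B → . D D], [B → . f], [D → . A A A], [D → . f B], [D → . f g A], [D → f . B], [D → f . g A] }  — shift
  I4: { [A → . f D D], [A → . g D -], [A → g . D -], [D → . A A A], [D → . f B], [D → . f g A] }  — shift
  I5: { [A → g D . -] }  — shift
  I6: { [A → g D - .] }  — reduce
  I7: { [D → f B .] }  — reduce
  I8: { [A → . f D D], [A → . g D -], [A → f D . D], [B → D . D], [D → . A A A], [D → . f B], [D → . f g A] }  — shift
  I9: { [A → . f D D], [A → . g D -], [A → f . D D], [B → . D D], [B → . f], [B → f .], [D → . A A A], [D → . f B], [D → . f g A], [D → f . B], [D → f . g A] }  — shift, reduce
  I10: { [A → . f D D], [A → . g D -], [A → g . D -], [D → . A A A], [D → . f B], [D → . f g A], [D → f g . A] }  — shift
  I11: { [A → . f D D], [A → . g D -], [D → A . A A], [D → f g A .] }  — shift, reduce
  I12: { [A → . f D D], [A → . g D -], [D → A A . A] }  — shift
  I13: { [A → . f D D], [A → . g D -], [A → f . D D], [D → . A A A], [D → . f B], [D → . f g A] }  — shift
  I14: { [A → . f D D], [A → . g D -], [A → f D . D], [D → . A A A], [D → . f B], [D → . f g A] }  — shift
  I15: { [A → f D D .] }  — reduce
  I16: { [D → A A A .] }  — reduce
  I17: { [A → f D D .], [B → D D .] }  — 2 reduces

Conflict in state I9:
  Shift-reduce conflict between [B → f .] and [A → . f D D]
So the grammar is NOT LR(0).

Answer: No. Shift-reduce conflict between [B → f .] and [A → . f D D]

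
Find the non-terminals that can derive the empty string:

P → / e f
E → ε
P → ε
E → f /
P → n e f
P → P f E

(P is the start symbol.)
{ 'E', 'P' }

A non-terminal is nullable if it can derive ε (the empty string): either it has an ε-production, or it has a production whose right-hand side consists entirely of nullable non-terminals.

ε-productions: E → ε, P → ε
So E, P are immediately nullable.
Every non-terminal is now nullable.
Nullable = { 'E', 'P' }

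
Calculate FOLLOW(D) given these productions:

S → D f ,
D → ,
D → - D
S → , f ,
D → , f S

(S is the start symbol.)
{ 'f' }

To compute FOLLOW(D), find every occurrence of D on a right-hand side N → α D β: add FIRST(β) \ {ε}, and if β is empty or nullable also add FOLLOW(N). Iterate to a fixed point.

In S → D f ,: D is followed by f ',', add FIRST(f ',') \ {ε} = { 'f' }
In D → - D: D is at the end; this adds FOLLOW(D) to itself — nothing new

Taking the union: FOLLOW(D) = { 'f' }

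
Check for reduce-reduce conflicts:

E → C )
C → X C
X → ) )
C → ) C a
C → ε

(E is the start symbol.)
Yes — I7: [C → .] vs [X → ) ) .]

A reduce-reduce conflict occurs when an LR(0) state has two complete items [A → α .] and [B → β .] — both call for a reduction, and with no lookahead the parser cannot choose between them.

Augment with E' → E and build the canonical LR(0) collection (I0 = CLOSURE({[E' → . E]}), then GOTO on every symbol after a dot until no new states appear). It has 10 states:
  I0: { [C → . ) C a], [C → . X C], [C → .], [E → . C )], [E' → . E], [X → . ) )] }  — shift, reduce
  I1: { [C → ) . C a], [C → . ) C a], [C → . X C], [C → .], [X → ) . )], [X → . ) )] }  — shift, reduce
  I2: { [E → C . )] }  — shift
  I3: { [E' → E .] }  — accept
  I4: { [C → . ) C a], [C → . X C], [C → .], [C → X . C], [X → . ) )] }  — shift, reduce
  I5: { [C → X C .] }  — reduce
  I6: { [E → C ) .] }  — reduce
  I7: { [C → ) . C a], [C → . ) C a], [C → . X C], [C → .], [X → ) ) .], [X → ) . )], [X → . ) )] }  — shift, 2 reduces
  I8: { [C → ) C . a] }  — shift
  I9: { [C → ) C a .] }  — reduce

I7 contains complete items [C → .], [X → ) ) .] — reduce-reduce conflict.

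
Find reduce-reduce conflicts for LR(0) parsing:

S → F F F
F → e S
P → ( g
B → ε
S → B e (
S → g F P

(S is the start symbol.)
No reduce-reduce conflicts

A reduce-reduce conflict occurs when an LR(0) state has two complete items [A → α .] and [B → β .] — both call for a reduction, and with no lookahead the parser cannot choose between them.

Augment with S' → S and build the canonical LR(0) collection (I0 = CLOSURE({[S' → . S]}), then GOTO on every symbol after a dot until no new states appear). It has 15 states:
  I0: { [B → .], [F → . e S], [S → . B e (], [S → . F F F], [S → . g F P], [S' → . S] }  — shift, reduce
  I1: { [S → B . e (] }  — shift
  I2: { [F → . e S], [S → F . F F] }  — shift
  I3: { [S' → S .] }  — accept
  I4: { [B → .], [F → . e S], [F → e . S], [S → . B e (], [S → . F F F], [S → . g F P] }  — shift, reduce
  I5: { [F → . e S], [S → g . F P] }  — shift
  I6: { [P → . ( g], [S → g F . P] }  — shift
  I7: { [P → ( . g] }  — shift
  I8: { [S → g F P .] }  — reduce
  I9: { [P → ( g .] }  — reduce
  I10: { [F → e S .] }  — reduce
  I11: { [F → . e S], [S → F F . F] }  — shift
  I12: { [S → F F F .] }  — reduce
  I13: { [S → B e . (] }  — shift
  I14: { [S → B e ( .] }  — reduce

No state contains more than one complete item.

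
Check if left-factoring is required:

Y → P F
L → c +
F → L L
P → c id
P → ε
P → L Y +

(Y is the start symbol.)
Left-factoring is needed when two productions for the same non-terminal
share a common prefix on the right-hand side.

Productions for P:
  P → c id
  P → ε
  P → L Y +

No common prefixes found.

Answer: No, left-factoring is not needed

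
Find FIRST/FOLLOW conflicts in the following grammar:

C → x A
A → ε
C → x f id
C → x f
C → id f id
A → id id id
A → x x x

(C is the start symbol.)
No FIRST/FOLLOW conflicts.

Nullable non-terminals: A.

A: nullable alternative(s) A → ε; FOLLOW(A) = { $ }
  A → ε: FIRST \ {ε} = { } — this is the only nullable alternative, skip
  A → id id id: FIRST \ {ε} = { 'id' } — disjoint from FOLLOW(A)
  A → x x x: FIRST \ {ε} = { 'x' } — disjoint from FOLLOW(A)

C has no nullable alternative, so no FIRST/FOLLOW check is needed there.

No FIRST/FOLLOW conflicts found.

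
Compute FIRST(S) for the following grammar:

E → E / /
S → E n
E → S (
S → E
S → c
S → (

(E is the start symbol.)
{ '(', 'c' }

To compute FIRST(S), examine every production with S on the left-hand side, reading each right-hand side left to right until a non-nullable symbol is reached.

FIRST sets of the other non-terminals involved (by the same procedure, iterated to a fixed point):
  FIRST(E) = { '(', 'c' }

From S → E n:
  - E is a non-terminal: add FIRST(E) \ {ε} = { '(', 'c' }
    E is not nullable, so stop
From S → E:
  - E is a non-terminal: add FIRST(E) \ {ε} = { '(', 'c' }
    E is not nullable, so stop
From S → c:
  - c is a terminal: add 'c' and stop
From S → (:
  - '(' is a terminal: add '(' and stop

Collecting: FIRST(S) = { '(', 'c' }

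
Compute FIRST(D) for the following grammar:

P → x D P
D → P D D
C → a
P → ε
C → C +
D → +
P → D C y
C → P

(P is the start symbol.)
To compute FIRST(D), examine every production with D on the left-hand side, reading each right-hand side left to right until a non-nullable symbol is reached.

FIRST sets of the other non-terminals involved (by the same procedure, iterated to a fixed point):
  FIRST(P) = { '+', 'x', ε }

From D → P D D:
  - P is a non-terminal: add FIRST(P) \ {ε} = { '+', 'x' }
    P is nullable, so continue to the next symbol
  - D is the symbol being defined: contributes nothing new
    D is not nullable, so stop
From D → +:
  - '+' is a terminal: add '+' and stop

Collecting: FIRST(D) = { '+', 'x' }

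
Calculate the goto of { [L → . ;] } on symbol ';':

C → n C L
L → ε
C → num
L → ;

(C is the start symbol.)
GOTO(I, ';') = CLOSURE({ [A → αX.β] : [A → α.Xβ] ∈ I, X = ';' })

Items with dot before ';', with the dot advanced:
  [L → . ;] → [L → ; .]
Closure adds nothing (no advanced item has the dot before a non-terminal).

GOTO = { [L → ; .] }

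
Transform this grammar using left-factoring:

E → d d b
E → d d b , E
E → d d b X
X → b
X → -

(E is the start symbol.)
E → d d b E'
E' → ε
E' → , E
E' → X
X → b
X → -

Left-factoring transforms A → αβ₁ | αβ₂ into A → αA' and A' → β₁ | β₂
(α is the longest common prefix among the alternatives). Repeat until
no nonterminal has two alternatives with a common prefix.

Round 1: E has alternatives sharing prefix 'd d b'. Introduce E': E → d d b E'
  Add: E' → ε
  Add: E' → , E
  Add: E' → X

No remaining common prefixes — done.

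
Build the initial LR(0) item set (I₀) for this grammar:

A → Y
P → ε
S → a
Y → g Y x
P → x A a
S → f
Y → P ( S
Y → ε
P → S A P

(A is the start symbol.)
First, augment the grammar with A' → A
I₀ = CLOSURE({ [A' → . A] }):
  [A' → . A] has the dot before A: add [A → . Y]
  [A → . Y] has the dot before Y: add [Y → . g Y x], [Y → . P ( S], [Y → .]
  [Y → . P ( S] has the dot before P: add [P → .], [P → . x A a], [P → . S A P]
  [P → . S A P] has the dot before S: add [S → . a], [S → . f]
No further items can be added.

I₀ = { [A → . Y], [A' → . A], [P → . S A P], [P → . x A a], [P → .], [S → . a], [S → . f], [Y → . P ( S], [Y → . g Y x], [Y → .] }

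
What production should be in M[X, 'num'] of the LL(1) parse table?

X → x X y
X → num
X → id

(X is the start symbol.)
To find M[X, 'num'], we find productions for X where 'num' is in the predict set (PREDICT(N → α) = (FIRST(α) \ {ε}) ∪ (FOLLOW(N) if α ⇒* ε)).

X → x X y: PREDICT = { 'x' }
X → num: PREDICT = { 'num' }
  'num' is in predict set, so this production goes in M[X, 'num']
X → id: PREDICT = { 'id' }

M[X, 'num'] = X → num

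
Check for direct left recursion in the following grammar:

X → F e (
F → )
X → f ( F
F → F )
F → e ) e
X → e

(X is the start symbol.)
Yes, F is left-recursive

Direct left recursion occurs when N → N α for some non-terminal N (the right-hand side begins with the left-hand side itself).

X → F e (: starts with F
F → ): starts with ')'
X → f ( F: starts with f
F → F ): LEFT RECURSIVE (starts with F)
F → e ) e: starts with e
X → e: starts with e

The grammar has direct left recursion on: F.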